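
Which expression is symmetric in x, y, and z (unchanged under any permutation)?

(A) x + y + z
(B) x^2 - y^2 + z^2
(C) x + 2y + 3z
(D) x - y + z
A

A symmetric expression is unchanged when the variables are permuted; here the transformation to test is the swap (x, y) -> (y, x).
A symmetric expression must survive every permutation; the single swap x <-> y already eliminates the distractors, and the keyed expression is also unchanged by x <-> z and y <-> z (each variable enters it in exactly the same way).
Substitute the transformed coordinates into each option and compare with the original:
(A) x + y + z  ->  (y) + (x) + z = x + y + z   [equals x + y + z: invariant]
(B) x^2 - y^2 + z^2  ->  (y)^2 - (x)^2 + z^2 = -x^2 + y^2 + z^2   [differs from x^2 - y^2 + z^2: not invariant]
(C) x + 2y + 3z  ->  (y) + 2(x) + 3z = 2x + y + 3z   [differs from x + 2y + 3z: not invariant]
(D) x - y + z  ->  (y) - (x) + z = -x + y + z   [differs from x - y + z: not invariant]

Only option (A), x + y + z, is unchanged by the transformation.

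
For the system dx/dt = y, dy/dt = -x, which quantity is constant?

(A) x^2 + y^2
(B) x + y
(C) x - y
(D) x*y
A

A first integral I satisfies dI/dt = 0 along every solution. Differentiate each option and use the equation of motion:
(A) d/dt[x^2 + y^2] = 2x*dx/dt + 2y*dy/dt = 2x*y + 2y*(-x) = 0
(B) d/dt[x + y] = y + (-x) = y - x, not identically 0
(C) d/dt[x - y] = y - (-x) = x + y, not identically 0
(D) d/dt[x*y] = (dx/dt)y + x(dy/dt) = y^2 - x^2, not identically 0

Only (A) has zero time-derivative. So x^2 + y^2 (the squared radius; trajectories are circles) is the conserved quantity.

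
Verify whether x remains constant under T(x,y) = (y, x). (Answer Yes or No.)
No

Substitute T(x,y) = (y, x) into the expression and compare with the original.

Original: x
After applying T: (y) = y

This differs from the original x (difference: -x + y), so the expression is NOT invariant.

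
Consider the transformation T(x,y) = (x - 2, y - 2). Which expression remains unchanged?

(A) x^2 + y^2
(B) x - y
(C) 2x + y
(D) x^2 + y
B

An expression E(x,y) is invariant under T if E(T(x,y)) = E(x,y). Here T(x,y) = (x - 2, y - 2).
Substitute the transformed coordinates into each option and compare with the original:
(A) x^2 + y^2  ->  (x - 2)^2 + (y - 2)^2 = x^2 - 4x + y^2 - 4y + 8   [differs from x^2 + y^2: not invariant]
(B) x - y  ->  (x - 2) - (y - 2) = x - y   [equals x - y: invariant]
(C) 2x + y  ->  2(x - 2) + (y - 2) = 2x + y - 6   [differs from 2x + y: not invariant]
(D) x^2 + y  ->  (x - 2)^2 + (y - 2) = x^2 - 4x + y + 2   [differs from x^2 + y: not invariant]

Only option (B), x - y, is unchanged by the transformation.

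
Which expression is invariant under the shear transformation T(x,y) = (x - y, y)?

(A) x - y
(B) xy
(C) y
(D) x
C

Under the shear T(x,y) = (x - y, y):
Substitute the transformed coordinates into each option and compare with the original:
(A) x - y  ->  (x - y) - (y) = x - 2y   [differs from x - y: not invariant]
(B) xy  ->  (x - y)(y) = xy - y^2   [differs from xy: not invariant]
(C) y  ->  (y) = y   [equals y: invariant]
(D) x  ->  (x - y) = x - y   [differs from x: not invariant]

Only option (C), y, is unchanged by the transformation.
A horizontal shear moves points parallel to the x-axis, so the y-coordinate (and any function of y alone) is unchanged.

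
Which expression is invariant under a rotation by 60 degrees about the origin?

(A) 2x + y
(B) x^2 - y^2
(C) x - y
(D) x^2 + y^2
D

A rotation by 60 degrees sends (x, y) to (x/2 - sqrt(3)y/2, sqrt(3)x/2 + y/2).
Substitute the transformed coordinates into each option and compare with the original:
(A) 2x + y  ->  2(x/2 - sqrt(3)y/2) + (sqrt(3)x/2 + y/2) = sqrt(3)x/2 + x - sqrt(3)y + y/2   [differs from 2x + y: not invariant]
(B) x^2 - y^2  ->  (x/2 - sqrt(3)y/2)^2 - (sqrt(3)x/2 + y/2)^2 = -x^2/2 - sqrt(3)xy + y^2/2   [differs from x^2 - y^2: not invariant]
(C) x - y  ->  (x/2 - sqrt(3)y/2) - (sqrt(3)x/2 + y/2) = -sqrt(3)x/2 + x/2 - sqrt(3)y/2 - y/2   [differs from x - y: not invariant]
(D) x^2 + y^2  ->  (x/2 - sqrt(3)y/2)^2 + (sqrt(3)x/2 + y/2)^2 = x^2 + y^2   [equals x^2 + y^2: invariant]

Only option (D), x^2 + y^2, is unchanged by the transformation.
Geometrically, x^2 + y^2 is the squared distance from the origin, which every rotation about the origin preserves.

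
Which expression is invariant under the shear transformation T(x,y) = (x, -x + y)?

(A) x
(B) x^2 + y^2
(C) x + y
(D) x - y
A

Under the shear T(x,y) = (x, -x + y):
Substitute the transformed coordinates into each option and compare with the original:
(A) x  ->  (x) = x   [equals x: invariant]
(B) x^2 + y^2  ->  (x)^2 + (-x + y)^2 = 2x^2 - 2xy + y^2   [differs from x^2 + y^2: not invariant]
(C) x + y  ->  (x) + (-x + y) = y   [differs from x + y: not invariant]
(D) x - y  ->  (x) - (-x + y) = 2x - y   [differs from x - y: not invariant]

Only option (A), x, is unchanged by the transformation.
A vertical shear moves points parallel to the y-axis, so the x-coordinate (and any function of x alone) is unchanged.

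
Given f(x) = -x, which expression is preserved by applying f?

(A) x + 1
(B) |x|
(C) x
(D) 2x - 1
B

For f(x) = -x:
Applying f replaces x by -x. Since |-x| = |x|, the absolute value is unchanged by f, whereas x -> -x, 2x - 1 -> -2x - 1 and x + 1 -> -x + 1 all change.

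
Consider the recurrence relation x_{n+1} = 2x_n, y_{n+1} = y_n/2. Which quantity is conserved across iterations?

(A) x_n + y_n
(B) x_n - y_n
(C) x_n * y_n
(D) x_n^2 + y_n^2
C

For the recurrence x_{n+1} = 2x_n, y_{n+1} = y_n/2:

x_{n+1} * y_{n+1} = (2x_n) * (y_n/2) = x_n * y_n
The product is conserved.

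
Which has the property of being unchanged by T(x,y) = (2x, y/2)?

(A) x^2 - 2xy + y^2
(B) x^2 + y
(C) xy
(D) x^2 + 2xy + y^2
C

An expression E(x,y) is invariant under T if E(T(x,y)) = E(x,y). Here T(x,y) = (2x, y/2).
Substitute the transformed coordinates into each option and compare with the original:
(A) x^2 - 2xy + y^2  ->  (2x)^2 - 2(2x)(y/2) + (y/2)^2 = 4x^2 - 2xy + y^2/4   [differs from x^2 - 2xy + y^2: not invariant]
(B) x^2 + y  ->  (2x)^2 + (y/2) = 4x^2 + y/2   [differs from x^2 + y: not invariant]
(C) xy  ->  (2x)(y/2) = xy   [equals xy: invariant]
(D) x^2 + 2xy + y^2  ->  (2x)^2 + 2(2x)(y/2) + (y/2)^2 = 4x^2 + 2xy + y^2/4   [differs from x^2 + 2xy + y^2: not invariant]

Only option (C), xy, is unchanged by the transformation.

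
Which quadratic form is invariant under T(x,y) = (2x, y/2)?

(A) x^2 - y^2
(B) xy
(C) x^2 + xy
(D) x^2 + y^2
B

T multiplies x by 2 and divides y by 2.
Substitute the transformed coordinates into each option and compare with the original:
(A) x^2 - y^2  ->  (2x)^2 - (y/2)^2 = 4x^2 - y^2/4   [differs from x^2 - y^2: not invariant]
(B) xy  ->  (2x)(y/2) = xy   [equals xy: invariant]
(C) x^2 + xy  ->  (2x)^2 + (2x)(y/2) = 4x^2 + xy   [differs from x^2 + xy: not invariant]
(D) x^2 + y^2  ->  (2x)^2 + (y/2)^2 = 4x^2 + y^2/4   [differs from x^2 + y^2: not invariant]

Only option (B), xy, is unchanged by the transformation.
The factors 2 and 1/2 cancel only in the pure product xy.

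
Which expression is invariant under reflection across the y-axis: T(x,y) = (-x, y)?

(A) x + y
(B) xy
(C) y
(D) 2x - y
C

The map is reflection across the y-axis: T(x,y) = (-x, y).
Substitute the transformed coordinates into each option and compare with the original:
(A) x + y  ->  (-x) + (y) = -x + y   [differs from x + y: not invariant]
(B) xy  ->  (-x)(y) = -xy   [differs from xy: not invariant]
(C) y  ->  (y) = y   [equals y: invariant]
(D) 2x - y  ->  2(-x) - (y) = -2x - y   [differs from 2x - y: not invariant]

Only option (C), y, is unchanged by the transformation.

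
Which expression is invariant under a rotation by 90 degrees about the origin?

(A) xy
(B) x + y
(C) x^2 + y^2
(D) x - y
C

A rotation by 90 degrees sends (x, y) to (-y, x).
Substitute the transformed coordinates into each option and compare with the original:
(A) xy  ->  (-y)(x) = -xy   [differs from xy: not invariant]
(B) x + y  ->  (-y) + (x) = x - y   [differs from x + y: not invariant]
(C) x^2 + y^2  ->  (-y)^2 + (x)^2 = x^2 + y^2   [equals x^2 + y^2: invariant]
(D) x - y  ->  (-y) - (x) = -x - y   [differs from x - y: not invariant]

Only option (C), x^2 + y^2, is unchanged by the transformation.
Geometrically, x^2 + y^2 is the squared distance from the origin, which every rotation about the origin preserves.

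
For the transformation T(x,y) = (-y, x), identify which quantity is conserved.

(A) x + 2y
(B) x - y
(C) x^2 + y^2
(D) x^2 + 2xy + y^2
C

An expression E(x,y) is invariant under T if E(T(x,y)) = E(x,y). Here T(x,y) = (-y, x).
Substitute the transformed coordinates into each option and compare with the original:
(A) x + 2y  ->  (-y) + 2(x) = 2x - y   [differs from x + 2y: not invariant]
(B) x - y  ->  (-y) - (x) = -x - y   [differs from x - y: not invariant]
(C) x^2 + y^2  ->  (-y)^2 + (x)^2 = x^2 + y^2   [equals x^2 + y^2: invariant]
(D) x^2 + 2xy + y^2  ->  (-y)^2 + 2(-y)(x) + (x)^2 = x^2 - 2xy + y^2   [differs from x^2 + 2xy + y^2: not invariant]

Only option (C), x^2 + y^2, is unchanged by the transformation.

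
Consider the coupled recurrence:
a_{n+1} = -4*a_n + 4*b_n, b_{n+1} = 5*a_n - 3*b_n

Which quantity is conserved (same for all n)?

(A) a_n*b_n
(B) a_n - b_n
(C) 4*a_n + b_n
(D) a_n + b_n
D

Replace a_n by a_{n+1} = -4*a_n + 4*b_n and b_n by b_{n+1} = 5*a_n - 3*b_n in each option and simplify:
(A) a_n*b_n  ->  (-4*a_n + 4*b_n)*(5*a_n - 3*b_n) = -20*a_n^2 + 32*a_n*b_n - 12*b_n^2   [not conserved]
(B) a_n - b_n  ->  (-4*a_n + 4*b_n) - (5*a_n - 3*b_n) = -9*a_n + 7*b_n   [not conserved]
(C) 4*a_n + b_n  ->  4*(-4*a_n + 4*b_n) + (5*a_n - 3*b_n) = -11*a_n + 13*b_n   [not conserved]
(D) a_n + b_n  ->  (-4*a_n + 4*b_n) + (5*a_n - 3*b_n) = a_n + b_n   [conserved]

Only (D) a_n + b_n returns to itself after one step, so it is the conserved quantity.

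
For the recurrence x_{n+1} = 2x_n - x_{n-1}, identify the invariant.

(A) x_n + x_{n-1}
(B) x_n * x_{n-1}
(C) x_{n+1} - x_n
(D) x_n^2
C

For the recurrence x_{n+1} = 2x_n - x_{n-1}:

If x_{n+1} = 2x_n - x_{n-1}, then:
x_{n+1} - x_n = x_n - x_{n-1}
The first difference is constant throughout the sequence.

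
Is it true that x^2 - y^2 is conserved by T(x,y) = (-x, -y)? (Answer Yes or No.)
Yes

Substitute T(x,y) = (-x, -y) into the expression and compare with the original.

Original: x^2 - y^2
After applying T: (-x)^2 - (-y)^2 = x^2 - y^2

This is identical to the original x^2 - y^2, so the expression is invariant.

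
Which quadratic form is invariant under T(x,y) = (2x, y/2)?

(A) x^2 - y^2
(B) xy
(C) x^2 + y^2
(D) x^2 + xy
B

T multiplies x by 2 and divides y by 2.
Substitute the transformed coordinates into each option and compare with the original:
(A) x^2 - y^2  ->  (2x)^2 - (y/2)^2 = 4x^2 - y^2/4   [differs from x^2 - y^2: not invariant]
(B) xy  ->  (2x)(y/2) = xy   [equals xy: invariant]
(C) x^2 + y^2  ->  (2x)^2 + (y/2)^2 = 4x^2 + y^2/4   [differs from x^2 + y^2: not invariant]
(D) x^2 + xy  ->  (2x)^2 + (2x)(y/2) = 4x^2 + xy   [differs from x^2 + xy: not invariant]

Only option (B), xy, is unchanged by the transformation.
The factors 2 and 1/2 cancel only in the pure product xy.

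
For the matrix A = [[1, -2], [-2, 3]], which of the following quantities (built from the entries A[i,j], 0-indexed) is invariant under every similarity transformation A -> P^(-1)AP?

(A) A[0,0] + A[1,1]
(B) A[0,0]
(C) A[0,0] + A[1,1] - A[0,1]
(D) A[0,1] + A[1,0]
A

A[0,0] + A[1,1] is the trace of A. By the cyclic property of the trace, tr(P^(-1)AP) = tr(APP^(-1)) = tr(A), so it is the same for every matrix similar to A.

The other combinations are not similarity invariants. For example, take P = [[1, -1], [0, 1]] (det P = 1), so P^(-1) = [[1, 1], [0, 1]] and
B = P^(-1)AP = [[-1, 2], [-2, 5]].
Evaluating each option on A and on B:
(A) A[0,0] + A[1,1]: 4 for A, 4 for B -> unchanged
(B) A[0,0]: 1 for A, -1 for B -> changes
(C) A[0,0] + A[1,1] - A[0,1]: 6 for A, 2 for B -> changes
(D) A[0,1] + A[1,0]: -4 for A, 0 for B -> changes

Only (A) A[0,0] + A[1,1] = 4 survives (and it does so for every P, not just this one), so it is the invariant.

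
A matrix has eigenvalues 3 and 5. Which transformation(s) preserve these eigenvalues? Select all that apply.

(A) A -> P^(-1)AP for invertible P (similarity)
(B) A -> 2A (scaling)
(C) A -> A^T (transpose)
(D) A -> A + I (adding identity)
A and C

Eigenvalues are preserved by:
1. Similarity transformations: A -> P^(-1)AP (same characteristic polynomial)
2. Transpose: A^T has the same eigenvalues as A

Eigenvalues are NOT preserved by:
- Adding identity: eigenvalues become 3+1, 5+1
- Scaling: eigenvalues become 6, 10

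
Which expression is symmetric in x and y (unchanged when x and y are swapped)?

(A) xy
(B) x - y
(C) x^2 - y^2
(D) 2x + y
A

A symmetric expression is unchanged when the variables are permuted; here the transformation to test is the swap (x, y) -> (y, x).
Substitute the transformed coordinates into each option and compare with the original:
(A) xy  ->  (y)(x) = xy   [equals xy: invariant]
(B) x - y  ->  (y) - (x) = -x + y   [differs from x - y: not invariant]
(C) x^2 - y^2  ->  (y)^2 - (x)^2 = -x^2 + y^2   [differs from x^2 - y^2: not invariant]
(D) 2x + y  ->  2(y) + (x) = x + 2y   [differs from 2x + y: not invariant]

Only option (A), xy, is unchanged by the transformation.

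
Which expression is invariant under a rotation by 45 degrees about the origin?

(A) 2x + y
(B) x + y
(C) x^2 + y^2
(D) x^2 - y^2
C

A rotation by 45 degrees sends (x, y) to (sqrt(2)x/2 - sqrt(2)y/2, sqrt(2)x/2 + sqrt(2)y/2).
Substitute the transformed coordinates into each option and compare with the original:
(A) 2x + y  ->  2(sqrt(2)x/2 - sqrt(2)y/2) + (sqrt(2)x/2 + sqrt(2)y/2) = 3sqrt(2)x/2 - sqrt(2)y/2   [differs from 2x + y: not invariant]
(B) x + y  ->  (sqrt(2)x/2 - sqrt(2)y/2) + (sqrt(2)x/2 + sqrt(2)y/2) = sqrt(2)x   [differs from x + y: not invariant]
(C) x^2 + y^2  ->  (sqrt(2)x/2 - sqrt(2)y/2)^2 + (sqrt(2)x/2 + sqrt(2)y/2)^2 = x^2 + y^2   [equals x^2 + y^2: invariant]
(D) x^2 - y^2  ->  (sqrt(2)x/2 - sqrt(2)y/2)^2 - (sqrt(2)x/2 + sqrt(2)y/2)^2 = -2xy   [differs from x^2 - y^2: not invariant]

Only option (C), x^2 + y^2, is unchanged by the transformation.
Geometrically, x^2 + y^2 is the squared distance from the origin, which every rotation about the origin preserves.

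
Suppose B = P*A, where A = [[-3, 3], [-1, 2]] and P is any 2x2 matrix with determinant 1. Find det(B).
-3

By the multiplicative property of determinants, det(B) = det(P*A) = det(P) * det(A) = det(A),
so the determinant is invariant under multiplication by any determinant-1 matrix; we just need det(A).

det(A) = (-3)(2) - (3)(-1) = -6 - (-3) = -3

Therefore det(B) = 1 * (-3) = -3.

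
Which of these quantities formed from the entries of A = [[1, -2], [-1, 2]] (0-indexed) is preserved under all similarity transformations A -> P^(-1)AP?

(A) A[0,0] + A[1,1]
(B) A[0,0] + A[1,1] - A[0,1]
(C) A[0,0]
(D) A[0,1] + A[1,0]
A

A[0,0] + A[1,1] is the trace of A. By the cyclic property of the trace, tr(P^(-1)AP) = tr(APP^(-1)) = tr(A), so it is the same for every matrix similar to A.

The other combinations are not similarity invariants. For example, take P = [[1, 1], [1, 2]] (det P = 1), so P^(-1) = [[2, -1], [-1, 1]] and
B = P^(-1)AP = [[-3, -9], [2, 6]].
Evaluating each option on A and on B:
(A) A[0,0] + A[1,1]: 3 for A, 3 for B -> unchanged
(B) A[0,0] + A[1,1] - A[0,1]: 5 for A, 12 for B -> changes
(C) A[0,0]: 1 for A, -3 for B -> changes
(D) A[0,1] + A[1,0]: -3 for A, -7 for B -> changes

Only (A) A[0,0] + A[1,1] = 3 survives (and it does so for every P, not just this one), so it is the invariant.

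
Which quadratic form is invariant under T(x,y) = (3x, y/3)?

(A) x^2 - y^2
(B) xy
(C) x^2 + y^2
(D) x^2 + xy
B

T multiplies x by 3 and divides y by 3.
Substitute the transformed coordinates into each option and compare with the original:
(A) x^2 - y^2  ->  (3x)^2 - (y/3)^2 = 9x^2 - y^2/9   [differs from x^2 - y^2: not invariant]
(B) xy  ->  (3x)(y/3) = xy   [equals xy: invariant]
(C) x^2 + y^2  ->  (3x)^2 + (y/3)^2 = 9x^2 + y^2/9   [differs from x^2 + y^2: not invariant]
(D) x^2 + xy  ->  (3x)^2 + (3x)(y/3) = 9x^2 + xy   [differs from x^2 + xy: not invariant]

Only option (B), xy, is unchanged by the transformation.
The factors 3 and 1/3 cancel only in the pure product xy.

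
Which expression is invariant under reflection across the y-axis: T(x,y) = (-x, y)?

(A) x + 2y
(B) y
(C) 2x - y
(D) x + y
B

The map is reflection across the y-axis: T(x,y) = (-x, y).
Substitute the transformed coordinates into each option and compare with the original:
(A) x + 2y  ->  (-x) + 2(y) = -x + 2y   [differs from x + 2y: not invariant]
(B) y  ->  (y) = y   [equals y: invariant]
(C) 2x - y  ->  2(-x) - (y) = -2x - y   [differs from 2x - y: not invariant]
(D) x + y  ->  (-x) + (y) = -x + y   [differs from x + y: not invariant]

Only option (B), y, is unchanged by the transformation.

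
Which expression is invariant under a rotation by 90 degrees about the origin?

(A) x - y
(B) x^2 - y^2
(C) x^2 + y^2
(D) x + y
C

A rotation by 90 degrees sends (x, y) to (-y, x).
Substitute the transformed coordinates into each option and compare with the original:
(A) x - y  ->  (-y) - (x) = -x - y   [differs from x - y: not invariant]
(B) x^2 - y^2  ->  (-y)^2 - (x)^2 = -x^2 + y^2   [differs from x^2 - y^2: not invariant]
(C) x^2 + y^2  ->  (-y)^2 + (x)^2 = x^2 + y^2   [equals x^2 + y^2: invariant]
(D) x + y  ->  (-y) + (x) = x - y   [differs from x + y: not invariant]

Only option (C), x^2 + y^2, is unchanged by the transformation.
Geometrically, x^2 + y^2 is the squared distance from the origin, which every rotation about the origin preserves.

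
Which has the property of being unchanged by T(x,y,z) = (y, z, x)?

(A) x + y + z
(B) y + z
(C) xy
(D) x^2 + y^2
A

Apply T(x,y,z) = (y, z, x) to each option, i.e. replace (x, y, z) by the transformed coordinates.
Substitute the transformed coordinates into each option and compare with the original:
(A) x + y + z  ->  (y) + (z) + (x) = x + y + z   [equals x + y + z: invariant]
(B) y + z  ->  (z) + (x) = x + z   [differs from y + z: not invariant]
(C) xy  ->  (y)(z) = yz   [differs from xy: not invariant]
(D) x^2 + y^2  ->  (y)^2 + (z)^2 = y^2 + z^2   [differs from x^2 + y^2: not invariant]

Only option (A), x + y + z, is unchanged by the transformation.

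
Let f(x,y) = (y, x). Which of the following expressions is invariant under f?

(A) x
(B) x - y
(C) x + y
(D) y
C

For f(x,y) = (y, x):
After applying f: x' = y, y' = x. So x' + y' = y + x = x + y.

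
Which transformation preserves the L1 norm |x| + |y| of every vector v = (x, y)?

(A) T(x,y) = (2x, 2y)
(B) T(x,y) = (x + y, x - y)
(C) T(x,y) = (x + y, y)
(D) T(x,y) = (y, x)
D

A transformation preserves a norm if ||T(v)|| = ||v|| for every v; a single vector where the norm changes rules an option out.

(A) T(x,y) = (2x, 2y): v = (1, 0) has norm |1| + |0| = 1, but T(v) = (2, 0) has norm 2 -- not preserved.
(B) T(x,y) = (x + y, x - y): v = (1, 0) has norm |1| + |0| = 1, but T(v) = (1, 1) has norm 2 -- not preserved.
(C) T(x,y) = (x + y, y): v = (0, 1) has norm |0| + |1| = 1, but T(v) = (1, 1) has norm 2 -- not preserved.
(D) T(x,y) = (y, x): preserves the norm -- it only permutes the coordinates and/or flips signs, which leaves |x| + |y| unchanged.

Therefore the answer is (D).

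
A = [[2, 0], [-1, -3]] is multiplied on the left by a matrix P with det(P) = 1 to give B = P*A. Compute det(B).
-6

By the multiplicative property of determinants, det(B) = det(P*A) = det(P) * det(A) = det(A),
so the determinant is invariant under multiplication by any determinant-1 matrix; we just need det(A).

det(A) = (2)(-3) - (0)(-1) = -6 - 0 = -6

Therefore det(B) = 1 * (-6) = -6.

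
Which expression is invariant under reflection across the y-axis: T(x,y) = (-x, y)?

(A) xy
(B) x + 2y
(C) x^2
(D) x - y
C

The map is reflection across the y-axis: T(x,y) = (-x, y).
Substitute the transformed coordinates into each option and compare with the original:
(A) xy  ->  (-x)(y) = -xy   [differs from xy: not invariant]
(B) x + 2y  ->  (-x) + 2(y) = -x + 2y   [differs from x + 2y: not invariant]
(C) x^2  ->  (-x)^2 = x^2   [equals x^2: invariant]
(D) x - y  ->  (-x) - (y) = -x - y   [differs from x - y: not invariant]

Only option (C), x^2, is unchanged by the transformation.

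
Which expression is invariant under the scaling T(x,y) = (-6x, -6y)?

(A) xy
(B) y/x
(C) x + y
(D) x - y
B

Under the uniform scaling T(x,y) = (-6x, -6y):
Substitute the transformed coordinates into each option and compare with the original:
(A) xy  ->  (-6x)(-6y) = 36xy   [differs from xy: not invariant]
(B) y/x  ->  (-6y)/(-6x) = y/x   [equals y/x: invariant]
(C) x + y  ->  (-6x) + (-6y) = -6x - 6y   [differs from x + y: not invariant]
(D) x - y  ->  (-6x) - (-6y) = -6x + 6y   [differs from x - y: not invariant]

Only option (B), y/x, is unchanged by the transformation.
The common factor -6 cancels in a ratio of coordinates, while sums, products and sums of squares pick up factors of -6 or 36.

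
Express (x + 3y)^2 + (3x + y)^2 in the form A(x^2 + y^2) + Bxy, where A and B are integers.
10(x^2 + y^2) + 12xy

Expanding: (x + 3y)^2 = x^2 + 6xy + 9y^2
(3x + y)^2 = 9x^2 + 6xy + y^2
Sum = (1+9)(x^2+y^2) + 12xy = 10(x^2 + y^2) + 12xy
This is symmetric in x and y.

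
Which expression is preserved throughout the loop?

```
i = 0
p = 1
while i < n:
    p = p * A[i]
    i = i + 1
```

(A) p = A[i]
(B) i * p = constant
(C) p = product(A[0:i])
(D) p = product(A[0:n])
C

A loop invariant must hold before the first iteration and be re-established by every execution of the body.

(C) p = product(A[0:i]): Initially i = 0 and p = 1 = product of the empty slice A[0:0]. If p = product(A[0:i]) holds at the top of an iteration, the body sets p to product(A[0:i]) * A[i] = product(A[0:i+1]) and then i to i+1, so the property is restored. At exit i = n, giving p = product(A[0:n]).

The other options fail:
(A) p = A[i]: after the first iteration p = A[0] but i = 1; in general p is a product of several elements, not a single one.
(B) i * p = constant: initially i * p = 0, but after one iteration it is 1 * A[0], which is nonzero in general.
(D) p = product(A[0:n]): false before the loop (p = 1, not the full product) -- it only becomes true at exit.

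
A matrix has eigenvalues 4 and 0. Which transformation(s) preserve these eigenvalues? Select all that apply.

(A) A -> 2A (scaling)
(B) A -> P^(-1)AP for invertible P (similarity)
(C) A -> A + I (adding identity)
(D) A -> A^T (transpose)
B and D

Eigenvalues are preserved by:
1. Similarity transformations: A -> P^(-1)AP (same characteristic polynomial)
2. Transpose: A^T has the same eigenvalues as A

Eigenvalues are NOT preserved by:
- Adding identity: eigenvalues become 4+1, 0+1
- Scaling: eigenvalues become 8, 0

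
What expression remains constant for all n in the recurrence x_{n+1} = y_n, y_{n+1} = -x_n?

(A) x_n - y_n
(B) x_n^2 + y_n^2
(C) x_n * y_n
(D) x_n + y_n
B

For the recurrence x_{n+1} = y_n, y_{n+1} = -x_n:

x_{n+1}^2 + y_{n+1}^2 = y_n^2 + (-x_n)^2 = x_n^2 + y_n^2
The sum of squares is conserved (like energy in a harmonic oscillator).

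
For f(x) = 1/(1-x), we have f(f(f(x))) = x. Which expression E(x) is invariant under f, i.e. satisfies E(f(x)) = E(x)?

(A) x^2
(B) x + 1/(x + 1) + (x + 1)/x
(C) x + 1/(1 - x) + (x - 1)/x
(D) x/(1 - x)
C

Replace x by f(x) = 1/(1 - x) in each option and simplify. As a quick numerical cross-check, also compare E(4) with E(f(4)) = E(-1/3).

(A) x^2  ->  (1/(1 - x))^2 = (x - 1)^(-2); check: E(4) = 16 but E(-1/3) = 1/9.   [not invariant]
(B) x + 1/(x + 1) + (x + 1)/x  ->  (1/(1 - x)) + 1/((1/(1 - x)) + 1) + ((1/(1 - x)) + 1)/(1/(1 - x)) = (-x^3 + 6x^2 - 11x + 7)/(x^2 - 3x + 2); check: E(4) = 109/20 but E(-1/3) = -5/6.   [not invariant]
(C) x + 1/(1 - x) + (x - 1)/x  ->  (1/(1 - x)) + 1/(1 - (1/(1 - x))) + ((1/(1 - x)) - 1)/(1/(1 - x)), which simplifies back to x + 1/(1 - x) + (x - 1)/x; check: E(4) = 53/12, E(-1/3) = 53/12.   [invariant]
(D) x/(1 - x)  ->  (1/(1 - x))/(1 - (1/(1 - x))) = -1/x; check: E(4) = -4/3 but E(-1/3) = -1/4.   [not invariant]

Only (C) is unchanged. Indeed f(f(x)) = 1/(1 - 1/(1-x)) = (1-x)/(-x) = (x-1)/x, so E(x) = x + f(x) + f(f(x)) is the sum over the whole 3-cycle; applying f just permutes the three terms cyclically (x -> f(x) -> f(f(x)) -> x), leaving the sum unchanged.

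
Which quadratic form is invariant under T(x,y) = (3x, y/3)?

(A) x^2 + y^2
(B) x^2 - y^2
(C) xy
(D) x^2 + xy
C

T multiplies x by 3 and divides y by 3.
Substitute the transformed coordinates into each option and compare with the original:
(A) x^2 + y^2  ->  (3x)^2 + (y/3)^2 = 9x^2 + y^2/9   [differs from x^2 + y^2: not invariant]
(B) x^2 - y^2  ->  (3x)^2 - (y/3)^2 = 9x^2 - y^2/9   [differs from x^2 - y^2: not invariant]
(C) xy  ->  (3x)(y/3) = xy   [equals xy: invariant]
(D) x^2 + xy  ->  (3x)^2 + (3x)(y/3) = 9x^2 + xy   [differs from x^2 + xy: not invariant]

Only option (C), xy, is unchanged by the transformation.
The factors 3 and 1/3 cancel only in the pure product xy.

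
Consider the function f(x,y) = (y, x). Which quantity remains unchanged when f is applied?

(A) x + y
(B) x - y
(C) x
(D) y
A

For f(x,y) = (y, x):
After applying f: x' = y, y' = x. So x' + y' = y + x = x + y.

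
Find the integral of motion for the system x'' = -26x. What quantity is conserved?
E = (x')^2 + 26x^2

Multiply the equation by x':
x' * x'' = -26x * x'
The left side is d/dt[(x')^2/2] and the right side is d/dt[-26x^2/2], so
d/dt[(x')^2/2 + 26x^2/2] = 0, i.e. (x')^2/2 + 26x^2/2 = constant.
Multiplying by 2, the integral of motion is E = (x')^2 + 26x^2.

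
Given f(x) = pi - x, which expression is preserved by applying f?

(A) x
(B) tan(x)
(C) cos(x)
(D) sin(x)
D

For f(x) = pi - x:
sin(pi - x) = sin(x), so sine is invariant under this transformation.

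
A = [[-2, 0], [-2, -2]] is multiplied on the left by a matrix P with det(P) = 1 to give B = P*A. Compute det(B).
4

By the multiplicative property of determinants, det(B) = det(P*A) = det(P) * det(A) = det(A),
so the determinant is invariant under multiplication by any determinant-1 matrix; we just need det(A).

det(A) = (-2)(-2) - (0)(-2) = 4 - 0 = 4

Therefore det(B) = 1 * 4 = 4.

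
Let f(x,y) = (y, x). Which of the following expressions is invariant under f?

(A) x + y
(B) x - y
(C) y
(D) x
A

For f(x,y) = (y, x):
After applying f: x' = y, y' = x. So x' + y' = y + x = x + y.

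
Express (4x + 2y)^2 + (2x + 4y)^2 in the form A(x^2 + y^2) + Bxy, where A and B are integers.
20(x^2 + y^2) + 32xy

Expanding: (4x + 2y)^2 = 16x^2 + 16xy + 4y^2
(2x + 4y)^2 = 4x^2 + 16xy + 16y^2
Sum = (16+4)(x^2+y^2) + 32xy = 20(x^2 + y^2) + 32xy
This is symmetric in x and y.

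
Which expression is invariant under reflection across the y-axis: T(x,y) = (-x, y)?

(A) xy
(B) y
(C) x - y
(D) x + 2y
B

The map is reflection across the y-axis: T(x,y) = (-x, y).
Substitute the transformed coordinates into each option and compare with the original:
(A) xy  ->  (-x)(y) = -xy   [differs from xy: not invariant]
(B) y  ->  (y) = y   [equals y: invariant]
(C) x - y  ->  (-x) - (y) = -x - y   [differs from x - y: not invariant]
(D) x + 2y  ->  (-x) + 2(y) = -x + 2y   [differs from x + 2y: not invariant]

Only option (B), y, is unchanged by the transformation.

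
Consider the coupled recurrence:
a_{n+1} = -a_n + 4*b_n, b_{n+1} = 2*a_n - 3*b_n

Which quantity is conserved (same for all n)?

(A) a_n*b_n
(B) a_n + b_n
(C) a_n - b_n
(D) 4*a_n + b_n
B

Replace a_n by a_{n+1} = -a_n + 4*b_n and b_n by b_{n+1} = 2*a_n - 3*b_n in each option and simplify:
(A) a_n*b_n  ->  (-a_n + 4*b_n)*(2*a_n - 3*b_n) = -2*a_n^2 + 11*a_n*b_n - 12*b_n^2   [not conserved]
(B) a_n + b_n  ->  (-a_n + 4*b_n) + (2*a_n - 3*b_n) = a_n + b_n   [conserved]
(C) a_n - b_n  ->  (-a_n + 4*b_n) - (2*a_n - 3*b_n) = -3*a_n + 7*b_n   [not conserved]
(D) 4*a_n + b_n  ->  4*(-a_n + 4*b_n) + (2*a_n - 3*b_n) = -2*a_n + 13*b_n   [not conserved]

Only (B) a_n + b_n returns to itself after one step, so it is the conserved quantity.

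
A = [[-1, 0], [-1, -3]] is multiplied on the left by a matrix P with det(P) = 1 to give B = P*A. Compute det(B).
3

By the multiplicative property of determinants, det(B) = det(P*A) = det(P) * det(A) = det(A),
so the determinant is invariant under multiplication by any determinant-1 matrix; we just need det(A).

det(A) = (-1)(-3) - (0)(-1) = 3 - 0 = 3

Therefore det(B) = 1 * 3 = 3.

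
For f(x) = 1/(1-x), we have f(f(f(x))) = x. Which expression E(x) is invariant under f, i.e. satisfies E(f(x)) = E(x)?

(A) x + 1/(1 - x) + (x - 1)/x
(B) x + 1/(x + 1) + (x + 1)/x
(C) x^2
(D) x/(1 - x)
A

Replace x by f(x) = 1/(1 - x) in each option and simplify. As a quick numerical cross-check, also compare E(4) with E(f(4)) = E(-1/3).

(A) x + 1/(1 - x) + (x - 1)/x  ->  (1/(1 - x)) + 1/(1 - (1/(1 - x))) + ((1/(1 - x)) - 1)/(1/(1 - x)), which simplifies back to x + 1/(1 - x) + (x - 1)/x; check: E(4) = 53/12, E(-1/3) = 53/12.   [invariant]
(B) x + 1/(x + 1) + (x + 1)/x  ->  (1/(1 - x)) + 1/((1/(1 - x)) + 1) + ((1/(1 - x)) + 1)/(1/(1 - x)) = (-x^3 + 6x^2 - 11x + 7)/(x^2 - 3x + 2); check: E(4) = 109/20 but E(-1/3) = -5/6.   [not invariant]
(C) x^2  ->  (1/(1 - x))^2 = (x - 1)^(-2); check: E(4) = 16 but E(-1/3) = 1/9.   [not invariant]
(D) x/(1 - x)  ->  (1/(1 - x))/(1 - (1/(1 - x))) = -1/x; check: E(4) = -4/3 but E(-1/3) = -1/4.   [not invariant]

Only (A) is unchanged. Indeed f(f(x)) = 1/(1 - 1/(1-x)) = (1-x)/(-x) = (x-1)/x, so E(x) = x + f(x) + f(f(x)) is the sum over the whole 3-cycle; applying f just permutes the three terms cyclically (x -> f(x) -> f(f(x)) -> x), leaving the sum unchanged.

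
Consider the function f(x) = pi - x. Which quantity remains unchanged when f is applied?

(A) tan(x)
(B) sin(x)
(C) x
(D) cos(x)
B

For f(x) = pi - x:
sin(pi - x) = sin(x), so sine is invariant under this transformation.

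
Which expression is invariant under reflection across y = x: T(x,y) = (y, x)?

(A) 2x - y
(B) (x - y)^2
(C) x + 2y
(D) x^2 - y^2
B

The map is reflection across y = x: T(x,y) = (y, x).
Substitute the transformed coordinates into each option and compare with the original:
(A) 2x - y  ->  2(y) - (x) = -x + 2y   [differs from 2x - y: not invariant]
(B) (x - y)^2  ->  ((y) - (x))^2 = x^2 - 2xy + y^2   [equals (x - y)^2: invariant]
(C) x + 2y  ->  (y) + 2(x) = 2x + y   [differs from x + 2y: not invariant]
(D) x^2 - y^2  ->  (y)^2 - (x)^2 = -x^2 + y^2   [differs from x^2 - y^2: not invariant]

Only option (B), (x - y)^2, is unchanged by the transformation.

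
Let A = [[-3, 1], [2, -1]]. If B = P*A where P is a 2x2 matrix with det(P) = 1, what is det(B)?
1

By the multiplicative property of determinants, det(B) = det(P*A) = det(P) * det(A) = det(A),
so the determinant is invariant under multiplication by any determinant-1 matrix; we just need det(A).

det(A) = (-3)(-1) - (1)(2) = 3 - 2 = 1

Therefore det(B) = 1 * 1 = 1.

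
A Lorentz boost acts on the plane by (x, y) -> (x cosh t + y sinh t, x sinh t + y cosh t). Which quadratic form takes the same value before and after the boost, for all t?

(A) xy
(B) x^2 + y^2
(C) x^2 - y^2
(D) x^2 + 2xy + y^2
C

Write x' = x cosh t + y sinh t, y' = x sinh t + y cosh t and substitute into each option:
(A) xy: (x cosh t + y sinh t)(x sinh t + y cosh t) = xy(cosh^2 t + sinh^2 t) + (x^2 + y^2) sinh t cosh t = xy cosh 2t + (x^2 + y^2)(sinh 2t)/2   [not invariant for t != 0]
(B) x^2 + y^2: (x cosh t + y sinh t)^2 + (x sinh t + y cosh t)^2 = (x^2 + y^2)(cosh^2 t + sinh^2 t) + 4xy sinh t cosh t = (x^2 + y^2) cosh 2t + 2xy sinh 2t   [not invariant for t != 0]
(C) x^2 - y^2: (x cosh t + y sinh t)^2 - (x sinh t + y cosh t)^2 = x^2(cosh^2 t - sinh^2 t) + 2xy(cosh t sinh t - sinh t cosh t) + y^2(sinh^2 t - cosh^2 t) = x^2 - y^2   [invariant, using cosh^2 t - sinh^2 t = 1]
(D) x^2 + 2xy + y^2: (x' + y')^2 with x' + y' = (x + y)(cosh t + sinh t) = (x + y)e^t, so it becomes (x + y)^2 e^(2t)   [not invariant for t != 0]

Only (C) x^2 - y^2 is unchanged; it is the Minkowski form preserved by Lorentz boosts, just as x^2 + y^2 is preserved by ordinary rotations.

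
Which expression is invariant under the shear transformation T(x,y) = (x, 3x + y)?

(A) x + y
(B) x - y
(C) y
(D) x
D

Under the shear T(x,y) = (x, 3x + y):
Substitute the transformed coordinates into each option and compare with the original:
(A) x + y  ->  (x) + (3x + y) = 4x + y   [differs from x + y: not invariant]
(B) x - y  ->  (x) - (3x + y) = -2x - y   [differs from x - y: not invariant]
(C) y  ->  (3x + y) = 3x + y   [differs from y: not invariant]
(D) x  ->  (x) = x   [equals x: invariant]

Only option (D), x, is unchanged by the transformation.
A vertical shear moves points parallel to the y-axis, so the x-coordinate (and any function of x alone) is unchanged.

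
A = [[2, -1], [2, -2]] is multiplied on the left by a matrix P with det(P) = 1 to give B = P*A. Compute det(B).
-2

By the multiplicative property of determinants, det(B) = det(P*A) = det(P) * det(A) = det(A),
so the determinant is invariant under multiplication by any determinant-1 matrix; we just need det(A).

det(A) = (2)(-2) - (-1)(2) = -4 - (-2) = -2

Therefore det(B) = 1 * (-2) = -2.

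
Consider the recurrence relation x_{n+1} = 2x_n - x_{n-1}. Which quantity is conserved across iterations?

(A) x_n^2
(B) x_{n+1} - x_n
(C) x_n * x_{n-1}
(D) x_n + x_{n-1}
B

For the recurrence x_{n+1} = 2x_n - x_{n-1}:

If x_{n+1} = 2x_n - x_{n-1}, then:
x_{n+1} - x_n = x_n - x_{n-1}
The first difference is constant throughout the sequence.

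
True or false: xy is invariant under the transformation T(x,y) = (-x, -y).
True

Substitute T(x,y) = (-x, -y) into the expression and compare with the original.

Original: xy
After applying T: (-x)(-y) = xy

This is identical to the original xy, so the expression is invariant.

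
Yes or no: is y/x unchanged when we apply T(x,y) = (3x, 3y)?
Yes

Substitute T(x,y) = (3x, 3y) into the expression and compare with the original.

Original: y/x
After applying T: (3y)/(3x) = y/x

This is identical to the original y/x, so the expression is invariant.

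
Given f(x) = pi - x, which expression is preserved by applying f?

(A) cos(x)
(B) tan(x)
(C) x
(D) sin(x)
D

For f(x) = pi - x:
sin(pi - x) = sin(x), so sine is invariant under this transformation.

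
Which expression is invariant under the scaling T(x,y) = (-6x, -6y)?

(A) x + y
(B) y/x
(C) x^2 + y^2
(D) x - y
B

Under the uniform scaling T(x,y) = (-6x, -6y):
Substitute the transformed coordinates into each option and compare with the original:
(A) x + y  ->  (-6x) + (-6y) = -6x - 6y   [differs from x + y: not invariant]
(B) y/x  ->  (-6y)/(-6x) = y/x   [equals y/x: invariant]
(C) x^2 + y^2  ->  (-6x)^2 + (-6y)^2 = 36x^2 + 36y^2   [differs from x^2 + y^2: not invariant]
(D) x - y  ->  (-6x) - (-6y) = -6x + 6y   [differs from x - y: not invariant]

Only option (B), y/x, is unchanged by the transformation.
The common factor -6 cancels in a ratio of coordinates, while sums, products and sums of squares pick up factors of -6 or 36.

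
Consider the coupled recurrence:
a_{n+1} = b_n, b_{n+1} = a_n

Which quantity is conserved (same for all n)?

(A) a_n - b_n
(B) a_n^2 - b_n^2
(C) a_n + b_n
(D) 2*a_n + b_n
C

Replace a_n by a_{n+1} = b_n and b_n by b_{n+1} = a_n in each option and simplify:
(A) a_n - b_n  ->  (b_n) - (a_n) = -a_n + b_n   [not conserved]
(B) a_n^2 - b_n^2  ->  (b_n)^2 - (a_n)^2 = -a_n^2 + b_n^2   [not conserved]
(C) a_n + b_n  ->  (b_n) + (a_n) = a_n + b_n   [conserved]
(D) 2*a_n + b_n  ->  2*(b_n) + (a_n) = a_n + 2*b_n   [not conserved]

Only (C) a_n + b_n returns to itself after one step, so it is the conserved quantity.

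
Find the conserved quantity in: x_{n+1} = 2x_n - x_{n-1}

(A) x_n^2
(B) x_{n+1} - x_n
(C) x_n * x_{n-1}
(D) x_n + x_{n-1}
B

For the recurrence x_{n+1} = 2x_n - x_{n-1}:

If x_{n+1} = 2x_n - x_{n-1}, then:
x_{n+1} - x_n = x_n - x_{n-1}
The first difference is constant throughout the sequence.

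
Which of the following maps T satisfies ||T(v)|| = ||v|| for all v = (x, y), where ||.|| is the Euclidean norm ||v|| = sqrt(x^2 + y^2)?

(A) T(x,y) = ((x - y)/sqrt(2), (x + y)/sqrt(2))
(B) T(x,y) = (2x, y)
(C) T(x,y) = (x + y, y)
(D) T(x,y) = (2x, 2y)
A

A transformation preserves a norm if ||T(v)|| = ||v|| for every v; a single vector where the norm changes rules an option out.

(A) T(x,y) = ((x - y)/sqrt(2), (x + y)/sqrt(2)): preserves the norm -- it is an orthogonal map (a rotation/reflection), and (sqrt(2)(x - y)/2)^2 + (sqrt(2)(x + y)/2)^2 simplifies to x^2 + y^2.
(B) T(x,y) = (2x, y): v = (1, 0) has norm sqrt((1)^2 + (0)^2) = 1, but T(v) = (2, 0) has norm 2 -- not preserved.
(C) T(x,y) = (x + y, y): v = (0, 1) has norm sqrt((0)^2 + (1)^2) = 1, but T(v) = (1, 1) has norm sqrt(2) -- not preserved.
(D) T(x,y) = (2x, 2y): v = (1, 0) has norm sqrt((1)^2 + (0)^2) = 1, but T(v) = (2, 0) has norm 2 -- not preserved.

Therefore the answer is (A).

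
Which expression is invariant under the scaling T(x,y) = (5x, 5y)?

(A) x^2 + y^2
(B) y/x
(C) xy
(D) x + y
B

Under the uniform scaling T(x,y) = (5x, 5y):
Substitute the transformed coordinates into each option and compare with the original:
(A) x^2 + y^2  ->  (5x)^2 + (5y)^2 = 25x^2 + 25y^2   [differs from x^2 + y^2: not invariant]
(B) y/x  ->  (5y)/(5x) = y/x   [equals y/x: invariant]
(C) xy  ->  (5x)(5y) = 25xy   [differs from xy: not invariant]
(D) x + y  ->  (5x) + (5y) = 5x + 5y   [differs from x + y: not invariant]

Only option (B), y/x, is unchanged by the transformation.
The common factor 5 cancels in a ratio of coordinates, while sums, products and sums of squares pick up factors of 5 or 25.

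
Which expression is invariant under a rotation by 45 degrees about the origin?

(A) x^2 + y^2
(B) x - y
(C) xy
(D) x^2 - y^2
A

A rotation by 45 degrees sends (x, y) to (sqrt(2)x/2 - sqrt(2)y/2, sqrt(2)x/2 + sqrt(2)y/2).
Substitute the transformed coordinates into each option and compare with the original:
(A) x^2 + y^2  ->  (sqrt(2)x/2 - sqrt(2)y/2)^2 + (sqrt(2)x/2 + sqrt(2)y/2)^2 = x^2 + y^2   [equals x^2 + y^2: invariant]
(B) x - y  ->  (sqrt(2)x/2 - sqrt(2)y/2) - (sqrt(2)x/2 + sqrt(2)y/2) = -sqrt(2)y   [differs from x - y: not invariant]
(C) xy  ->  (sqrt(2)x/2 - sqrt(2)y/2)(sqrt(2)x/2 + sqrt(2)y/2) = x^2/2 - y^2/2   [differs from xy: not invariant]
(D) x^2 - y^2  ->  (sqrt(2)x/2 - sqrt(2)y/2)^2 - (sqrt(2)x/2 + sqrt(2)y/2)^2 = -2xy   [differs from x^2 - y^2: not invariant]

Only option (A), x^2 + y^2, is unchanged by the transformation.
Geometrically, x^2 + y^2 is the squared distance from the origin, which every rotation about the origin preserves.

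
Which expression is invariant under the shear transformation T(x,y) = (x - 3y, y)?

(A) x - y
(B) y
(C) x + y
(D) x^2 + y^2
B

Under the shear T(x,y) = (x - 3y, y):
Substitute the transformed coordinates into each option and compare with the original:
(A) x - y  ->  (x - 3y) - (y) = x - 4y   [differs from x - y: not invariant]
(B) y  ->  (y) = y   [equals y: invariant]
(C) x + y  ->  (x - 3y) + (y) = x - 2y   [differs from x + y: not invariant]
(D) x^2 + y^2  ->  (x - 3y)^2 + (y)^2 = x^2 - 6xy + 10y^2   [differs from x^2 + y^2: not invariant]

Only option (B), y, is unchanged by the transformation.
A horizontal shear moves points parallel to the x-axis, so the y-coordinate (and any function of y alone) is unchanged.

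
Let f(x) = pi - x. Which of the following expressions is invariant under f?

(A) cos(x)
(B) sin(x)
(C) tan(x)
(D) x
B

For f(x) = pi - x:
sin(pi - x) = sin(x), so sine is invariant under this transformation.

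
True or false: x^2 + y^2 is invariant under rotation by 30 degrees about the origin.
True

Applying rotation by 30 degrees: x' = x*cos(30 degrees) - y*sin(30 degrees) = sqrt(3)x/2 - y/2, y' = x*sin(30 degrees) + y*cos(30 degrees) = x/2 + sqrt(3)y/2

Substituting into x^2 + y^2:
(sqrt(3)x/2 - y/2)^2 + (x/2 + sqrt(3)y/2)^2
= x^2 + y^2

This equals the original expression x^2 + y^2, so it IS invariant.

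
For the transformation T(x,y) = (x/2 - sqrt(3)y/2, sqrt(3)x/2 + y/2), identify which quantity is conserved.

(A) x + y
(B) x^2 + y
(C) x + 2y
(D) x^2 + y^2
D

An expression E(x,y) is invariant under T if E(T(x,y)) = E(x,y). Here T(x,y) = (x/2 - sqrt(3)y/2, sqrt(3)x/2 + y/2).
Substitute the transformed coordinates into each option and compare with the original:
(A) x + y  ->  (x/2 - sqrt(3)y/2) + (sqrt(3)x/2 + y/2) = x/2 + sqrt(3)x/2 - sqrt(3)y/2 + y/2   [differs from x + y: not invariant]
(B) x^2 + y  ->  (x/2 - sqrt(3)y/2)^2 + (sqrt(3)x/2 + y/2) = x^2/4 - sqrt(3)xy/2 + sqrt(3)x/2 + 3y^2/4 + y/2   [differs from x^2 + y: not invariant]
(C) x + 2y  ->  (x/2 - sqrt(3)y/2) + 2(sqrt(3)x/2 + y/2) = x/2 + sqrt(3)x - sqrt(3)y/2 + y   [differs from x + 2y: not invariant]
(D) x^2 + y^2  ->  (x/2 - sqrt(3)y/2)^2 + (sqrt(3)x/2 + y/2)^2 = x^2 + y^2   [equals x^2 + y^2: invariant]

Only option (D), x^2 + y^2, is unchanged by the transformation.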